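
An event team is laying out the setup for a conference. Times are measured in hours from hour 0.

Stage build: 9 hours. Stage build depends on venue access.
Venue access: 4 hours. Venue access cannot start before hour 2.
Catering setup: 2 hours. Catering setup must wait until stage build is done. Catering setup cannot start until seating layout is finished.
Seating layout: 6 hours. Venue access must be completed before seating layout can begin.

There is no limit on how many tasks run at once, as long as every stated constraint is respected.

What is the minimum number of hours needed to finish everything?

Venue access waits on its own release at hour 2, so it starts at hour 2 and finishes at 2 + 4 = hour 6.
Seating layout cannot begin until venue access (finishes hour 6). It runs from hour 6 to 6 + 6 = hour 12.
Stage build waits on venue access (finishes hour 6), so it starts at hour 6 and finishes at 6 + 9 = hour 15.
Catering setup has to wait for stage build (finishes hour 15); seating layout (finishes hour 12). The latest of these is hour 15, so catering setup runs hour 15 to 15 + 2 = hour 17.
All tasks are finished once the last one completes. Finish times: Venue access at 6, Stage build at 15, Seating layout at 12, Catering setup at 17. The latest is hour 17.

17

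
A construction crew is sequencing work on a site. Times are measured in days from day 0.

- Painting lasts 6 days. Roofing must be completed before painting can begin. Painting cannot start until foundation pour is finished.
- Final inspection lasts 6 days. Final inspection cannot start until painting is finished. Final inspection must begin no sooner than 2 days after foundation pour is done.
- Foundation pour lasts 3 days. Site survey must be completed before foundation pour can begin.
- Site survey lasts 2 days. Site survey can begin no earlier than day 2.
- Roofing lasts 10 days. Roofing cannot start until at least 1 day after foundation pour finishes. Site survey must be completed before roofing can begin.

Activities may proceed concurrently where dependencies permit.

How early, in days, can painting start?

18

Site survey cannot begin until its own release at day 2. It runs from day 2 to 2 + 2 = day 4.
Foundation pour waits on site survey (finishes day 4), so it starts at day 4 and finishes at 4 + 3 = day 7.
Roofing needs all of foundation pour (finishes day 7, plus 1-day gap → day 8); site survey (finishes day 4). That puts its earliest start at day 8; it finishes at 8 + 10 = day 18.
Painting waits on roofing (finishes day 18); foundation pour (finishes day 7). The latest of these is day 18, which is the earliest painting can start.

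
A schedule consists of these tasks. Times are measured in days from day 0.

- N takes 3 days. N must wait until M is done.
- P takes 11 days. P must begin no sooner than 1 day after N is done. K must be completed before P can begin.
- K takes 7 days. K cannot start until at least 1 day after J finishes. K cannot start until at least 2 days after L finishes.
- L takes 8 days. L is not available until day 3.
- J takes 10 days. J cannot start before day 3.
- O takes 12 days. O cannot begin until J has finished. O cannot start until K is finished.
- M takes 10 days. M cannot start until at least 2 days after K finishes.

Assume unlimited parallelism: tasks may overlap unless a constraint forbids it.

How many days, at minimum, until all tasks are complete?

48

L cannot begin until its own release at day 3. It runs from day 3 to 3 + 8 = day 11.
After its own release at day 3, J can start at day 3 and finishes at day 13.
K needs all of J (finishes day 13, plus 1-day gap → day 14); L (finishes day 11, plus 2-day gap → day 13). That puts its earliest start at day 14; it finishes at 14 + 7 = day 21.
O needs all of J (finishes day 13); K (finishes day 21). That puts its earliest start at day 21; it finishes at 21 + 12 = day 33.
M cannot begin until K (finishes day 21, plus 2-day gap → day 23). It runs from day 23 to 23 + 10 = day 33.
After M (finishes day 33), N can start at day 33 and finishes at day 36.
P needs all of N (finishes day 36, plus 1-day gap → day 37); K (finishes day 21). That puts its earliest start at day 37; it finishes at 37 + 11 = day 48.
All tasks are finished once the last one completes. Finish times: J at 13, K at 21, L at 11, M at 33, N at 36, O at 33, P at 48. The latest is day 48.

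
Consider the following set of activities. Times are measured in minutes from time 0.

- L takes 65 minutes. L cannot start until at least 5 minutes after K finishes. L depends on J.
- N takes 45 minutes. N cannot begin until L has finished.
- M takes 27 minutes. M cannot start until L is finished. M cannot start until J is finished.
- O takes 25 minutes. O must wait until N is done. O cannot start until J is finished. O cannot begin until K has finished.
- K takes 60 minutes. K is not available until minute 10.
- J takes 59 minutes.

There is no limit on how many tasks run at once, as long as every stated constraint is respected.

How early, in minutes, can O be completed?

210

After its own release at minute 10, K can start at minute 10 and finishes at minute 70.
J can start immediately at minute 0; it finishes at minute 59.
L has to wait for K (finishes minute 70, plus 5-minute gap → minute 75); J (finishes minute 59). The latest of these is minute 75, so L runs minute 75 to 75 + 65 = minute 140.
N cannot begin until L (finishes minute 140). It runs from minute 140 to 140 + 45 = minute 185.
O cannot start until N (finishes minute 185); J (finishes minute 59); K (finishes minute 70). The controlling bound is minute 185, so O finishes at 185 + 25 = minute 210.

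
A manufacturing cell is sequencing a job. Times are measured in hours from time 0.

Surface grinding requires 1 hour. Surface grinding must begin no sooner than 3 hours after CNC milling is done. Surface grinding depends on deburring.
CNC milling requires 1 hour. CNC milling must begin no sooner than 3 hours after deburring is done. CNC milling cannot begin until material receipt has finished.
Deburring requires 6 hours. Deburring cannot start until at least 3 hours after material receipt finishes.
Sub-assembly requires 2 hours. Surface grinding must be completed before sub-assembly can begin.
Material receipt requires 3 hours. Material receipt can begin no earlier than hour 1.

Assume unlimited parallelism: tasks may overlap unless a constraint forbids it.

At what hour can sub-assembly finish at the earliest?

23

Material receipt waits on its own release at hour 1, so it starts at hour 1 and finishes at 1 + 3 = hour 4.
After material receipt (finishes hour 4, plus 3-hour gap → hour 7), deburring can start at hour 7 and finishes at hour 13.
CNC milling cannot start until deburring (finishes hour 13, plus 3-hour gap → hour 16); material receipt (finishes hour 4). The controlling bound is hour 16, so CNC milling finishes at 16 + 1 = hour 17.
Surface grinding needs all of CNC milling (finishes hour 17, plus 3-hour gap → hour 20); deburring (finishes hour 13). That puts its earliest start at hour 20; it finishes at 20 + 1 = hour 21.
Sub-assembly waits on surface grinding (finishes hour 21), so it starts at hour 21 and finishes at 21 + 2 = hour 23.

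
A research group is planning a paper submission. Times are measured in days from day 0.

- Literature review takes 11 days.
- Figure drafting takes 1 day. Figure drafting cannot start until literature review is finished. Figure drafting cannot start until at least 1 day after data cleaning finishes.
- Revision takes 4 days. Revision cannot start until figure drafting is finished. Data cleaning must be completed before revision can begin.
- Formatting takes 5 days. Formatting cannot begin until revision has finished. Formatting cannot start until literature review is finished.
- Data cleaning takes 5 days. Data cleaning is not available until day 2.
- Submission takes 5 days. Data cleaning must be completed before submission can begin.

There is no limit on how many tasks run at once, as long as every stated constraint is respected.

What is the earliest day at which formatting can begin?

16

Data cleaning waits on its own release at day 2, so it starts at day 2 and finishes at 2 + 5 = day 7.
Literature review has no prerequisites, so it starts at day 0 and finishes at day 11.
Figure drafting needs all of literature review (finishes day 11); data cleaning (finishes day 7, plus 1-day gap → day 8). That puts its earliest start at day 11; it finishes at 11 + 1 = day 12.
Revision has to wait for figure drafting (finishes day 12); data cleaning (finishes day 7). The latest of these is day 12, so revision runs day 12 to 12 + 4 = day 16.
Formatting waits on revision (finishes day 16); literature review (finishes day 11). The latest of these is day 16, which is the earliest formatting can start.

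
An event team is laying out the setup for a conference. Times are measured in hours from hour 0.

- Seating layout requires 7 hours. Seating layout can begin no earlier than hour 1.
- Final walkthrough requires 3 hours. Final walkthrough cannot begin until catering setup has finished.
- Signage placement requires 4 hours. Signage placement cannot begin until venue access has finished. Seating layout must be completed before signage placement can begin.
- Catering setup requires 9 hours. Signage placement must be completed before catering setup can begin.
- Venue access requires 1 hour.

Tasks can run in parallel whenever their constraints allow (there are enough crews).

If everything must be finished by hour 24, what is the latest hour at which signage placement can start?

8

Final walkthrough must finish by hour 24; it takes 3 hours, so it must start by 24 − 3 = hour 21.
Catering setup must finish before final walkthrough (must start by hour 21). With a 9-hour duration, catering setup must start by 21 − 9 = hour 12.
Signage placement has to be done before catering setup (must start by hour 12). That means finishing by hour 12, i.e. starting by 12 − 4 = hour 8.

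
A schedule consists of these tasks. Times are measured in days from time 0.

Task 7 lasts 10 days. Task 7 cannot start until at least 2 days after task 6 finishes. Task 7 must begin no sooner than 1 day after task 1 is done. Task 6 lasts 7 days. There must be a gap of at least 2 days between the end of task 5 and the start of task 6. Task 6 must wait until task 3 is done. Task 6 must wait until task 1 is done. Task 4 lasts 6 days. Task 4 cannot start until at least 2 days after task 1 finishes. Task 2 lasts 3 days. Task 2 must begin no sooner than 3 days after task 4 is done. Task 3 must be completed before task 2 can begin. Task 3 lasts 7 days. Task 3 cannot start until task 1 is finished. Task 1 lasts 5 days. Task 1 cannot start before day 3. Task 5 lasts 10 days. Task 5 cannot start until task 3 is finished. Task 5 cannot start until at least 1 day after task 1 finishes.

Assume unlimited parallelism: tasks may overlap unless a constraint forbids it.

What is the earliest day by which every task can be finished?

46

Task 1 waits on its own release at day 3, so it starts at day 3 and finishes at 3 + 5 = day 8.
After task 1 (finishes day 8, plus 2-day gap → day 10), task 4 can start at day 10 and finishes at day 16.
Task 3 cannot begin until task 1 (finishes day 8). It runs from day 8 to 8 + 7 = day 15.
Task 5 has to wait for task 3 (finishes day 15); task 1 (finishes day 8, plus 1-day gap → day 9). The latest of these is day 15, so task 5 runs day 15 to 15 + 10 = day 25.
Task 6 has to wait for task 5 (finishes day 25, plus 2-day gap → day 27); task 3 (finishes day 15); task 1 (finishes day 8). The latest of these is day 27, so task 6 runs day 27 to 27 + 7 = day 34.
Task 7 needs all of task 6 (finishes day 34, plus 2-day gap → day 36); task 1 (finishes day 8, plus 1-day gap → day 9). That puts its earliest start at day 36; it finishes at 36 + 10 = day 46.
Task 2 cannot start until task 4 (finishes day 16, plus 3-day gap → day 19); task 3 (finishes day 15). The controlling bound is day 19, so task 2 finishes at 19 + 3 = day 22.
All tasks are finished once the last one completes. Finish times: Task 1 at 8, Task 2 at 22, Task 3 at 15, Task 4 at 16, Task 5 at 25, Task 6 at 34, Task 7 at 46. The latest is day 46.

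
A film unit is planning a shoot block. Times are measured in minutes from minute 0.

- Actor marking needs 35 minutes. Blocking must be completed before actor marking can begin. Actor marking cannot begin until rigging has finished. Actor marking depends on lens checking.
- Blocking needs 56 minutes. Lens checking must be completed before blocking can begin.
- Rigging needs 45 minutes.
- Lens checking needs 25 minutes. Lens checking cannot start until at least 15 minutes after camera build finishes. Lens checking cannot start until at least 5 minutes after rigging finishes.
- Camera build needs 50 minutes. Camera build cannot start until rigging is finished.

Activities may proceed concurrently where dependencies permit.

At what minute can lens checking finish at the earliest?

Nothing blocks rigging, so it runs from minute 0 to minute 45.
After rigging (finishes minute 45), camera build can start at minute 45 and finishes at minute 95.
Lens checking cannot start until camera build (finishes minute 95, plus 15-minute gap → minute 110); rigging (finishes minute 45, plus 5-minute gap → minute 50). The controlling bound is minute 110, so lens checking finishes at 110 + 25 = minute 135.

135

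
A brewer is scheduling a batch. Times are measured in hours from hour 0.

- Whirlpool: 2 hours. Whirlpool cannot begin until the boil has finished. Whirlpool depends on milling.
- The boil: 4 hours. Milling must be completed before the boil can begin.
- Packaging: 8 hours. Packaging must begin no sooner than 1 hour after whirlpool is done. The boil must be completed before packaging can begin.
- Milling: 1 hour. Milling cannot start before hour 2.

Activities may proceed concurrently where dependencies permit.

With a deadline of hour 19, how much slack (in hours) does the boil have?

Milling cannot begin until its own release at hour 2. It runs from hour 2 to 2 + 1 = hour 3.
The boil cannot begin until milling (finishes hour 3). It runs from hour 3 to 3 + 4 = hour 7.

Working backward from the deadline:
Packaging has no dependents, so it just needs to finish by hour 19. Starting by 19 − 8 = hour 11 achieves that.
Whirlpool feeds into packaging (must start by hour 11, minus 1-hour gap → hour 10); so whirlpool must finish by hour 10 and therefore start by hour 8.
For the boil: whirlpool (must start by hour 8); packaging (must start by hour 11). The most restrictive is hour 8; with a 4-hour duration, the boil must start by hour 4.
So the boil can start as early as hour 3 and as late as hour 4, giving 4 − 3 = 1 hour of slack.

1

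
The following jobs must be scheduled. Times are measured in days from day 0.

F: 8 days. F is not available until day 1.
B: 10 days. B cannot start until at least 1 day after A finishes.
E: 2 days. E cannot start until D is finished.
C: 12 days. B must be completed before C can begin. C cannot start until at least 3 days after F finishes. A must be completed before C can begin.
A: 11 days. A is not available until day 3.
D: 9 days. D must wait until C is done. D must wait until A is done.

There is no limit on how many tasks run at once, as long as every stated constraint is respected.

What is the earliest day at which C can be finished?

37

F cannot begin until its own release at day 1. It runs from day 1 to 1 + 8 = day 9.
After its own release at day 3, A can start at day 3 and finishes at day 14.
B cannot begin until A (finishes day 14, plus 1-day gap → day 15). It runs from day 15 to 15 + 10 = day 25.
C has to wait for B (finishes day 25); F (finishes day 9, plus 3-day gap → day 12); A (finishes day 14). The latest of these is day 25, so C runs day 25 to 25 + 12 = day 37.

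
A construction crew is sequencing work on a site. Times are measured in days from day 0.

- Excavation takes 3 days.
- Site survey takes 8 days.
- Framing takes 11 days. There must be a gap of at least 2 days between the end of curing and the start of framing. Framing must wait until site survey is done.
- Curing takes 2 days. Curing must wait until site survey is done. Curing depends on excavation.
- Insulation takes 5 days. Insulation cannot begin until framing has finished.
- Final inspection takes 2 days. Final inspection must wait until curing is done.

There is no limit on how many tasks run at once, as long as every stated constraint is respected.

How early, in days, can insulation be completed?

28

Nothing blocks excavation, so it runs from day 0 to day 3.
Site survey has no prerequisites, so it starts at day 0 and finishes at day 8.
For curing: site survey (finishes day 8); excavation (finishes day 3). Taking the maximum gives a start of day 8, and it finishes at 8 + 2 = day 10.
Framing needs all of curing (finishes day 10, plus 2-day gap → day 12); site survey (finishes day 8). That puts its earliest start at day 12; it finishes at 12 + 11 = day 23.
Insulation waits on framing (finishes day 23), so it starts at day 23 and finishes at 23 + 5 = day 28.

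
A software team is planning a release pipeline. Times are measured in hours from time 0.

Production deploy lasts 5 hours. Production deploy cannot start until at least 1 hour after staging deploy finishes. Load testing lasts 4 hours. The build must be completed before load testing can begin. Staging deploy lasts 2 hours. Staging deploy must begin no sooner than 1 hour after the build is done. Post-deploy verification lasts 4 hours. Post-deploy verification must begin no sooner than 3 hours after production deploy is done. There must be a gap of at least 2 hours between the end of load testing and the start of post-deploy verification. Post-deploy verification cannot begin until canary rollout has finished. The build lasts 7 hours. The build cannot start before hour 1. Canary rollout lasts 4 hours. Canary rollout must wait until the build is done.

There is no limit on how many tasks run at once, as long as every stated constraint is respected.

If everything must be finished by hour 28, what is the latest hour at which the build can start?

Post-deploy verification must finish by hour 28; it takes 4 hours, so it must start by 28 − 4 = hour 24.
Production deploy has to be done before post-deploy verification (must start by hour 24, minus 3-hour gap → hour 21). That means finishing by hour 21, i.e. starting by 21 − 5 = hour 16.
Staging deploy has to be done before production deploy (must start by hour 16, minus 1-hour gap → hour 15). That means finishing by hour 15, i.e. starting by 15 − 2 = hour 13.
Canary rollout feeds into post-deploy verification (must start by hour 24); so canary rollout must finish by hour 24 and therefore start by hour 20.
Load testing has to be done before post-deploy verification (must start by hour 24, minus 2-hour gap → hour 22). That means finishing by hour 22, i.e. starting by 22 − 4 = hour 18.
The build feeds staging deploy (must start by hour 13, minus 1-hour gap → hour 12); canary rollout (must start by hour 20); load testing (must start by hour 18). Taking the minimum, the build must finish by hour 12 and start by 12 − 7 = hour 5.

5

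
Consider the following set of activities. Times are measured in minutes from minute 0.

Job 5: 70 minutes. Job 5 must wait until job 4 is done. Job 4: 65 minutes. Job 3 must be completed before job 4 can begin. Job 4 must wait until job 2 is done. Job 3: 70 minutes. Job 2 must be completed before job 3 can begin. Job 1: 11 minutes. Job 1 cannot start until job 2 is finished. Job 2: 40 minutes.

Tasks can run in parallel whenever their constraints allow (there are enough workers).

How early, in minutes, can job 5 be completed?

245

Job 2 has no prerequisites, so it starts at minute 0 and finishes at minute 40.
Job 3 waits on job 2 (finishes minute 40), so it starts at minute 40 and finishes at 40 + 70 = minute 110.
Job 4 has to wait for job 3 (finishes minute 110); job 2 (finishes minute 40). The latest of these is minute 110, so job 4 runs minute 110 to 110 + 65 = minute 175.
After job 4 (finishes minute 175), job 5 can start at minute 175 and finishes at minute 245.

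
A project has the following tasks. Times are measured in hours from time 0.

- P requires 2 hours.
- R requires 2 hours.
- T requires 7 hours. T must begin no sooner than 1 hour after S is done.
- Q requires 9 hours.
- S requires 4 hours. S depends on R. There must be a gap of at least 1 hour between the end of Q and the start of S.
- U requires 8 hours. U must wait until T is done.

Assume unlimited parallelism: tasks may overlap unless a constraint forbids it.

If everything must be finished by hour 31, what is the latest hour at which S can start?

11

U has no dependents, so it just needs to finish by hour 31. Starting by 31 − 8 = hour 23 achieves that.
T has to be done before U (must start by hour 23). That means finishing by hour 23, i.e. starting by 23 − 7 = hour 16.
S feeds into T (must start by hour 16, minus 1-hour gap → hour 15); so S must finish by hour 15 and therefore start by hour 11.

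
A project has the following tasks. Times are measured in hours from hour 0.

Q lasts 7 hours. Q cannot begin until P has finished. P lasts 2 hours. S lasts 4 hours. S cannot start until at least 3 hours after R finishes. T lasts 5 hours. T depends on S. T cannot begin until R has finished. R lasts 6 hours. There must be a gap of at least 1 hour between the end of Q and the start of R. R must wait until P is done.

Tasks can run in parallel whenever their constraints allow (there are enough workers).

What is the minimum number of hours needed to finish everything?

P has no prerequisites, so it starts at hour 0 and finishes at hour 2.
After P (finishes hour 2), Q can start at hour 2 and finishes at hour 9.
For R: Q (finishes hour 9, plus 1-hour gap → hour 10); P (finishes hour 2). Taking the maximum gives a start of hour 10, and it finishes at 10 + 6 = hour 16.
S waits on R (finishes hour 16, plus 3-hour gap → hour 19), so it starts at hour 19 and finishes at 19 + 4 = hour 23.
T cannot start until S (finishes hour 23); R (finishes hour 16). The controlling bound is hour 23, so T finishes at 23 + 5 = hour 28.
All tasks are finished once the last one completes. Finish times: P at 2, Q at 9, R at 16, S at 23, T at 28. The latest is hour 28.

28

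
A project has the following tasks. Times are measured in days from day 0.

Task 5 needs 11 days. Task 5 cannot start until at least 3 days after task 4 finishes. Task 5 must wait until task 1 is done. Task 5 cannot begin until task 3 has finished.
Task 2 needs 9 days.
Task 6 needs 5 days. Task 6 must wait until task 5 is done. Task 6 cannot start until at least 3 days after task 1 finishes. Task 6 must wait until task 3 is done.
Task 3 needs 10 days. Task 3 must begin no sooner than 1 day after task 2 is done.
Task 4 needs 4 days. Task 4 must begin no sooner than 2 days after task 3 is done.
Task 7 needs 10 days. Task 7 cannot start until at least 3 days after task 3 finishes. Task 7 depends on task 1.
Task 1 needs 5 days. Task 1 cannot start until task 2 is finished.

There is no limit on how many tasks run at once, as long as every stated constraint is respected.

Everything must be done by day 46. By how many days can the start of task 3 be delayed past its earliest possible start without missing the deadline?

1

Task 2 can start immediately at day 0; it finishes at day 9.
Task 3 waits on task 2 (finishes day 9, plus 1-day gap → day 10), so it starts at day 10 and finishes at 10 + 10 = day 20.

Working backward from the deadline:
Nothing follows task 6; the deadline of day 46 is its only limit. It must start by 46 − 5 = day 41.
Task 5 must finish before task 6 (must start by day 41). With an 11-day duration, task 5 must start by 41 − 11 = day 30.
To finish by day 46, task 7 (duration 10) must start no later than day 36.
Since task 5 (must start by day 30, minus 3-day gap → day 27) depends on it, task 4 must finish by day 27. Backing off its 4-day duration gives a latest start of day 23.
Task 3 must finish in time for task 4 (must start by day 23, minus 2-day gap → day 21); task 5 (must start by day 30); task 6 (must start by day 41); task 7 (must start by day 36, minus 3-day gap → day 33). The tightest is day 21, so task 3 must start by 21 − 10 = day 11.
So task 3 can start as early as day 10 and as late as day 11, giving 11 − 10 = 1 day of slack.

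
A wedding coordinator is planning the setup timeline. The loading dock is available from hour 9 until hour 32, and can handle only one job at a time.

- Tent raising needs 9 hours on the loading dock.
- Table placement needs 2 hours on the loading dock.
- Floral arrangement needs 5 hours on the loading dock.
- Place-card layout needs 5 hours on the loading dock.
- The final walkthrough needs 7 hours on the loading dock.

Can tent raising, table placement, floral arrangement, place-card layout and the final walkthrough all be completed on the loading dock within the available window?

No

The loading dock window is 32 − 9 = 23 hours.
Running back to back, the jobs need 9 + 2 + 5 + 5 + 7 = 28 hours on the loading dock.
Since 28 > 23, they cannot all fit.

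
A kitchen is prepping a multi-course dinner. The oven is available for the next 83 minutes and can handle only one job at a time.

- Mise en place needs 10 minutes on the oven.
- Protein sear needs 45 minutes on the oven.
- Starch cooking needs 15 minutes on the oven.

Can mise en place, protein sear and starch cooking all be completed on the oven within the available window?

Yes

Running back to back, the jobs need 10 + 45 + 15 = 70 minutes on the oven.
Since 70 ≤ 83, they fit within the window.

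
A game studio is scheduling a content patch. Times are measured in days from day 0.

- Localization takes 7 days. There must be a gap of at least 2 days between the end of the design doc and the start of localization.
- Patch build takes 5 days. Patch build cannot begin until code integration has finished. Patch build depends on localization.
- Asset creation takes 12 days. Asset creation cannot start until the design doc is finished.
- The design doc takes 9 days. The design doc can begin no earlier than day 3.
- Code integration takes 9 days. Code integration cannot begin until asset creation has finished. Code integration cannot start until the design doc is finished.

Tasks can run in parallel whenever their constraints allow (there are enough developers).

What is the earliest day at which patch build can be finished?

38

The design doc waits on its own release at day 3, so it starts at day 3 and finishes at 3 + 9 = day 12.
Localization cannot begin until the design doc (finishes day 12, plus 2-day gap → day 14). It runs from day 14 to 14 + 7 = day 21.
After the design doc (finishes day 12), asset creation can start at day 12 and finishes at day 24.
Code integration needs all of asset creation (finishes day 24); the design doc (finishes day 12). That puts its earliest start at day 24; it finishes at 24 + 9 = day 33.
For patch build: code integration (finishes day 33); localization (finishes day 21). Taking the maximum gives a start of day 33, and it finishes at 33 + 5 = day 38.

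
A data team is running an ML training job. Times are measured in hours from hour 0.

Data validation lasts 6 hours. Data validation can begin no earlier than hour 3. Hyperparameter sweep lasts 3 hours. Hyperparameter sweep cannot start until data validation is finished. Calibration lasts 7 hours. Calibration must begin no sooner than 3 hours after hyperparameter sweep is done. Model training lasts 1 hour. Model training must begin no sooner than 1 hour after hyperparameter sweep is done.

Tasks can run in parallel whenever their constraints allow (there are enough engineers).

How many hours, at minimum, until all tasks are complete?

Data validation cannot begin until its own release at hour 3. It runs from hour 3 to 3 + 6 = hour 9.
After data validation (finishes hour 9), hyperparameter sweep can start at hour 9 and finishes at hour 12.
Calibration waits on hyperparameter sweep (finishes hour 12, plus 3-hour gap → hour 15), so it starts at hour 15 and finishes at 15 + 7 = hour 22.
After hyperparameter sweep (finishes hour 12, plus 1-hour gap → hour 13), model training can start at hour 13 and finishes at hour 14.
All tasks are finished once the last one completes. Finish times: Data validation at 9, Hyperparameter sweep at 12, Model training at 14, Calibration at 22. The latest is hour 22.

22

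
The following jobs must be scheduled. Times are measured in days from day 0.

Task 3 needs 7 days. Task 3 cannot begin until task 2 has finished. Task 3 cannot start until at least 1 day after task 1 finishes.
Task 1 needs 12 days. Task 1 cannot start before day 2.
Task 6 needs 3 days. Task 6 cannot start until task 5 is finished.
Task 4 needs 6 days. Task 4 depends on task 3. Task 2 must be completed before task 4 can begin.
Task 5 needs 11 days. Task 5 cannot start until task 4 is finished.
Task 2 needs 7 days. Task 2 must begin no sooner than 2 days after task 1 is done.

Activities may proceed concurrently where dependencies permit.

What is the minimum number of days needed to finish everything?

Task 1 waits on its own release at day 2, so it starts at day 2 and finishes at 2 + 12 = day 14.
Task 2 waits on task 1 (finishes day 14, plus 2-day gap → day 16), so it starts at day 16 and finishes at 16 + 7 = day 23.
Task 3 cannot start until task 2 (finishes day 23); task 1 (finishes day 14, plus 1-day gap → day 15). The controlling bound is day 23, so task 3 finishes at 23 + 7 = day 30.
Task 4 has to wait for task 3 (finishes day 30); task 2 (finishes day 23). The latest of these is day 30, so task 4 runs day 30 to 30 + 6 = day 36.
Task 5 waits on task 4 (finishes day 36), so it starts at day 36 and finishes at 36 + 11 = day 47.
After task 5 (finishes day 47), task 6 can start at day 47 and finishes at day 50.
All tasks are finished once the last one completes. Finish times: Task 1 at 14, Task 2 at 23, Task 3 at 30, Task 4 at 36, Task 5 at 47, Task 6 at 50. The latest is day 50.

50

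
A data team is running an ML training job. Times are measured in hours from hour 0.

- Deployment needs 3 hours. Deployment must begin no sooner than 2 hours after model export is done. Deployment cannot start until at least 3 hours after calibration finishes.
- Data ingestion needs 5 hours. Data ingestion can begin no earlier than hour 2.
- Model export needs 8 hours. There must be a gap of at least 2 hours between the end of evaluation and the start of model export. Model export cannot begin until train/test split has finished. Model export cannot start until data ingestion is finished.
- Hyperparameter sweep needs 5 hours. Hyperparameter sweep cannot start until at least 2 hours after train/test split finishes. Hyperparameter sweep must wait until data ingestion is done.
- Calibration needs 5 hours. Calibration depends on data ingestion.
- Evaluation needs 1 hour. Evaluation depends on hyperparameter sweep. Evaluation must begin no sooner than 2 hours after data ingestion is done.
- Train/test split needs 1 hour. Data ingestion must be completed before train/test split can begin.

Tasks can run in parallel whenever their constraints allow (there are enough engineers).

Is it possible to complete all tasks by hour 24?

No

Data ingestion waits on its own release at hour 2, so it starts at hour 2 and finishes at 2 + 5 = hour 7.
After data ingestion (finishes hour 7), calibration can start at hour 7 and finishes at hour 12.
Train/test split cannot begin until data ingestion (finishes hour 7). It runs from hour 7 to 7 + 1 = hour 8.
Hyperparameter sweep cannot start until train/test split (finishes hour 8, plus 2-hour gap → hour 10); data ingestion (finishes hour 7). The controlling bound is hour 10, so hyperparameter sweep finishes at 10 + 5 = hour 15.
Evaluation cannot start until hyperparameter sweep (finishes hour 15); data ingestion (finishes hour 7, plus 2-hour gap → hour 9). The controlling bound is hour 15, so evaluation finishes at 15 + 1 = hour 16.
For model export: evaluation (finishes hour 16, plus 2-hour gap → hour 18); train/test split (finishes hour 8); data ingestion (finishes hour 7). Taking the maximum gives a start of hour 18, and it finishes at 18 + 8 = hour 26.
Deployment cannot start until model export (finishes hour 26, plus 2-hour gap → hour 28); calibration (finishes hour 12, plus 3-hour gap → hour 15). The controlling bound is hour 28, so deployment finishes at 28 + 3 = hour 31.
The earliest everything can be done is hour 31, which is after the deadline of 24, so it is not possible.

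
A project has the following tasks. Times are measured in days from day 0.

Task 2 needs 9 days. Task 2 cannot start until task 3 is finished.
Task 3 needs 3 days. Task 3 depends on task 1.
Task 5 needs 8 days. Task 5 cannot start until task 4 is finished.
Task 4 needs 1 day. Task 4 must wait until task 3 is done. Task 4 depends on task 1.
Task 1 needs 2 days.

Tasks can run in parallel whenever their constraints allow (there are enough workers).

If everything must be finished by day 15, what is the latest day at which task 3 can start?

3

Nothing follows task 2; the deadline of day 15 is its only limit. It must start by 15 − 9 = day 6.
Task 5 has no dependents, so it just needs to finish by day 15. Starting by 15 − 8 = day 7 achieves that.
Task 4 must finish before task 5 (must start by day 7). With a 1-day duration, task 4 must start by 7 − 1 = day 6.
Task 3 must finish in time for task 2 (must start by day 6); task 4 (must start by day 6). The tightest is day 6, so task 3 must start by 6 − 3 = day 3.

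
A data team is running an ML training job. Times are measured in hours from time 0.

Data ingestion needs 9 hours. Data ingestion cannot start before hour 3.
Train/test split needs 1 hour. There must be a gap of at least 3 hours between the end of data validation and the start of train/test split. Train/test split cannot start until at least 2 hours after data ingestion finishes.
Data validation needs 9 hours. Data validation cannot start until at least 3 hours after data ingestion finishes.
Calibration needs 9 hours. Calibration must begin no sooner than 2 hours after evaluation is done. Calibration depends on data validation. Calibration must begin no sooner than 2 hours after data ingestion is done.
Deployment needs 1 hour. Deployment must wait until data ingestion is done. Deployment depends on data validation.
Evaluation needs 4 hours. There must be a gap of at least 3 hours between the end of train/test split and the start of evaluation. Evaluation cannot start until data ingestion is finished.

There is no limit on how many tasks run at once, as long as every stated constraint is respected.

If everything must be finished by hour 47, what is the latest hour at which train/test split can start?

28

Calibration has no dependents, so it just needs to finish by hour 47. Starting by 47 − 9 = hour 38 achieves that.
Evaluation has to be done before calibration (must start by hour 38, minus 2-hour gap → hour 36). That means finishing by hour 36, i.e. starting by 36 − 4 = hour 32.
Train/test split feeds into evaluation (must start by hour 32, minus 3-hour gap → hour 29); so train/test split must finish by hour 29 and therefore start by hour 28.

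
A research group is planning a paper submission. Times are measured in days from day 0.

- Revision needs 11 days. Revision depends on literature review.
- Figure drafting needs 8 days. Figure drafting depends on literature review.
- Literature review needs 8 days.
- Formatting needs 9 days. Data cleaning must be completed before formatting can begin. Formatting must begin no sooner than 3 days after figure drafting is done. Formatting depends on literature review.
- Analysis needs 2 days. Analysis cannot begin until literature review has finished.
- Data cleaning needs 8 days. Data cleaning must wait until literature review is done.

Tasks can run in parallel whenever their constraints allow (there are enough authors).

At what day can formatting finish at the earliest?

28

Literature review has no prerequisites, so it starts at day 0 and finishes at day 8.
After literature review (finishes day 8), figure drafting can start at day 8 and finishes at day 16.
Data cleaning waits on literature review (finishes day 8), so it starts at day 8 and finishes at 8 + 8 = day 16.
Formatting has to wait for data cleaning (finishes day 16); figure drafting (finishes day 16, plus 3-day gap → day 19); literature review (finishes day 8). The latest of these is day 19, so formatting runs day 19 to 19 + 9 = day 28.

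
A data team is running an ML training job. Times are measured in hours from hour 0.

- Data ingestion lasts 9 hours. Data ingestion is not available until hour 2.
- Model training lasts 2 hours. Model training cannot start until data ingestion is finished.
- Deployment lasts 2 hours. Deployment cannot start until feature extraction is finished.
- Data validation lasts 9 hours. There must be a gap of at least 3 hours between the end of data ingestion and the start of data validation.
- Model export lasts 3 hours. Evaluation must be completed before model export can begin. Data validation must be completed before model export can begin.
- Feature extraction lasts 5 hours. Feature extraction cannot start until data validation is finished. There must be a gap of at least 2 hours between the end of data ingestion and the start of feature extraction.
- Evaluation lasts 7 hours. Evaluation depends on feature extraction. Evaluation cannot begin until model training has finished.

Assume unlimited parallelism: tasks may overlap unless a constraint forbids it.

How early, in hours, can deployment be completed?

30

Data ingestion waits on its own release at hour 2, so it starts at hour 2 and finishes at 2 + 9 = hour 11.
Data validation cannot begin until data ingestion (finishes hour 11, plus 3-hour gap → hour 14). It runs from hour 14 to 14 + 9 = hour 23.
For feature extraction: data validation (finishes hour 23); data ingestion (finishes hour 11, plus 2-hour gap → hour 13). Taking the maximum gives a start of hour 23, and it finishes at 23 + 5 = hour 28.
Deployment cannot begin until feature extraction (finishes hour 28). It runs from hour 28 to 28 + 2 = hour 30.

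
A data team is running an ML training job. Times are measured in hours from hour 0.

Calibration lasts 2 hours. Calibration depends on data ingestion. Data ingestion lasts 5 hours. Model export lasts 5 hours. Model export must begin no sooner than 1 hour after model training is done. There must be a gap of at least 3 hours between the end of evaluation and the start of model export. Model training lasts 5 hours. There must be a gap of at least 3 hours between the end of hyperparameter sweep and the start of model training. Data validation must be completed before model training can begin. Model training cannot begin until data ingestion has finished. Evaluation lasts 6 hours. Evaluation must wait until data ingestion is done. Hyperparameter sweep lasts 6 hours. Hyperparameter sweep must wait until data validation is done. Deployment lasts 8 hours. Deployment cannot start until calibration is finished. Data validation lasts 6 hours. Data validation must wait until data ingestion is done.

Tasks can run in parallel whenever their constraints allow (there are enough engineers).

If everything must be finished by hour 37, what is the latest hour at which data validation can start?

11

Model export has no dependents, so it just needs to finish by hour 37. Starting by 37 − 5 = hour 32 achieves that.
Model training must finish before model export (must start by hour 32, minus 1-hour gap → hour 31). With a 5-hour duration, model training must start by 31 − 5 = hour 26.
Hyperparameter sweep must finish before model training (must start by hour 26, minus 3-hour gap → hour 23). With a 6-hour duration, hyperparameter sweep must start by 23 − 6 = hour 17.
For data validation: hyperparameter sweep (must start by hour 17); model training (must start by hour 26). The most restrictive is hour 17; with a 6-hour duration, data validation must start by hour 11.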